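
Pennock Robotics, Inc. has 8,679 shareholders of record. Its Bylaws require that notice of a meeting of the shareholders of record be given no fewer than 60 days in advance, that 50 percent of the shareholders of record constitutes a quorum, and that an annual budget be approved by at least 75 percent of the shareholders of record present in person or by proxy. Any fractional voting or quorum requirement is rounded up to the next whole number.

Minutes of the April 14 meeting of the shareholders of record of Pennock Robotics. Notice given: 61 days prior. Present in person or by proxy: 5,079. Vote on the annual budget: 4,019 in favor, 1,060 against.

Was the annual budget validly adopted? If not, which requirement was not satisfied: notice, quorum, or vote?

Notice: 61 days given; 60 required. Satisfied.
Quorum: 50% of 8,679 = 4,339.50, rounded up to 4,340; 5,079 present. Satisfied.
Vote: requires three-fourths of those present (5,079); 3/4 of 5079 = 3809.25, rounded up to 3810, so 3,810 needed; 4,019 in favor. Satisfied.

Valid — all requirements satisfied.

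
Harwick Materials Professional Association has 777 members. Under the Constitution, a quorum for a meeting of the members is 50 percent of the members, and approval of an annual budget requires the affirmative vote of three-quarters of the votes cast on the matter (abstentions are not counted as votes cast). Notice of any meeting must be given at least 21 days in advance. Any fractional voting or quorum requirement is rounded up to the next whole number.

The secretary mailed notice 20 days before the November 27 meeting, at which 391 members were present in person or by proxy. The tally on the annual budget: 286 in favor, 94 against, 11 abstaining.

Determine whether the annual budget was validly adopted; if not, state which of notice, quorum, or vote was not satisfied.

Invalid — notice requirement not satisfied.

Notice: 20 days given; 21 required. Not satisfied.
Quorum: 50% of 777 = 388.50, rounded up to 389; 391 present. Satisfied.
Vote: requires three-fourths of the votes cast (391 − 11 abstaining = 380); 3/4 of 380 = 285, so 285 needed; 286 in favor. Satisfied.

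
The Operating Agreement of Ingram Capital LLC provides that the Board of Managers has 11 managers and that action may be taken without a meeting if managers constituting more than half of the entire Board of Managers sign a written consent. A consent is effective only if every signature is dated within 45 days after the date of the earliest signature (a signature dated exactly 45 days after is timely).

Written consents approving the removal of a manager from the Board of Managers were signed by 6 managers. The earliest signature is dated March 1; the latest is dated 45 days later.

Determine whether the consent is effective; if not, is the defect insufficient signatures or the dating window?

Signatures required: more than half of 11 — a majority of 11 is 6, so 6 needed; 6 signed. Sufficient.
Dating window: the latest signature is 45 days after the earliest; the limit is 45 days. Within the window.

Effective — both the signature and dating-window requirements are satisfied.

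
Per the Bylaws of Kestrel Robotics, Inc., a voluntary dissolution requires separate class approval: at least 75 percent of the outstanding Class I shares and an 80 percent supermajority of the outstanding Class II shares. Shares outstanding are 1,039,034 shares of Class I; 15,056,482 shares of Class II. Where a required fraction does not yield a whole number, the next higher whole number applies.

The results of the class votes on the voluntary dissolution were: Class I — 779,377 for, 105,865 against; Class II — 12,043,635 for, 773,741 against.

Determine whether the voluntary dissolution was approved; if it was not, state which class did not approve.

Not approved — the Class II shares did not give the required vote.

Class I: 3/4 of 1039034 = 779275.50, rounded up to 779276; 779,276 required, 779,377 in favor — approved.
Class II: 4/5 of 15056482 = 12045185.60, rounded up to 12045186; 12,045,186 required, 12,043,635 in favor — not approved.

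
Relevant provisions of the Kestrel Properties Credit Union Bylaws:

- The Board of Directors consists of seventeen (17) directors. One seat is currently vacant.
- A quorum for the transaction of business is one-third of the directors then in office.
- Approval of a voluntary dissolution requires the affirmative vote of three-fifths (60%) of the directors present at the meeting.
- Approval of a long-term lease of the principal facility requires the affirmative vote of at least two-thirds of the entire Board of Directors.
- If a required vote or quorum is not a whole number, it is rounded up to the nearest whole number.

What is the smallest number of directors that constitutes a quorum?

1/3 of 16 = 5.33, rounded up to 6.

6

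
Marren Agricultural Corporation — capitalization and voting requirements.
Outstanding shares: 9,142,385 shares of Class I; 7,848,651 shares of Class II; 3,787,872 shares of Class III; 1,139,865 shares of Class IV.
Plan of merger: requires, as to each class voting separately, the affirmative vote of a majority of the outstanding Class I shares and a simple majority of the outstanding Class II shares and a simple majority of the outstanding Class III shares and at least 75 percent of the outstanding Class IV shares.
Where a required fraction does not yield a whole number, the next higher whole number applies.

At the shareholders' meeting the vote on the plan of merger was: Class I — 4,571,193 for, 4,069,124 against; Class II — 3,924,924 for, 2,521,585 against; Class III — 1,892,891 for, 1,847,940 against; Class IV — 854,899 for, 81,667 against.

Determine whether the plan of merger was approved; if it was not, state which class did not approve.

Not approved — the Class III shares did not give the required vote.

Class I: a majority of 9142385 is 4571193; 4,571,193 required, 4,571,193 in favor — approved.
Class II: a majority of 7848651 is 3924326; 3,924,326 required, 3,924,924 in favor — approved.
Class III: a majority of 3787872 is 1893937; 1,893,937 required, 1,892,891 in favor — not approved.
Class IV: 3/4 of 1139865 = 854898.75, rounded up to 854899; 854,899 required, 854,899 in favor — approved.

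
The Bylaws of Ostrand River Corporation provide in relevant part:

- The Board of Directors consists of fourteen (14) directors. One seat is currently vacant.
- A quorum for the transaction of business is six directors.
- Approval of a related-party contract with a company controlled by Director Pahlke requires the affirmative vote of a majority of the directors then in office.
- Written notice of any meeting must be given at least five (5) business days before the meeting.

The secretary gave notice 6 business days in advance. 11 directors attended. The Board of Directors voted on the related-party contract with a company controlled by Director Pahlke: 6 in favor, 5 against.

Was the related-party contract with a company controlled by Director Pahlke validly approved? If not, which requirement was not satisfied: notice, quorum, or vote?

Invalid — vote requirement not satisfied.

Notice: 6 business days given; 5 required (6 ≥ 5). Satisfied.
Quorum: 11 present; quorum is 6. Satisfied.
Vote: the related-party contract with a company controlled by Director Pahlke requires a majority of the directors then in office (13). A majority of 13 is 7, so 7 affirmative votes are needed; 6 voted in favor. Not satisfied.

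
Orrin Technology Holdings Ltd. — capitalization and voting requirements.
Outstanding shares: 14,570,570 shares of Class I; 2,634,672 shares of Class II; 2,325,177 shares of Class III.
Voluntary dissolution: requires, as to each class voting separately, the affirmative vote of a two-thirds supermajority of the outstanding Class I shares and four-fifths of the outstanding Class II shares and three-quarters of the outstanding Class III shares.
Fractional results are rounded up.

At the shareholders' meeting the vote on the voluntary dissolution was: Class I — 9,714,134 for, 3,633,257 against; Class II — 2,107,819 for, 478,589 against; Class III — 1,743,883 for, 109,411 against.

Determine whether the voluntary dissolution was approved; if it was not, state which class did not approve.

Approved — every class gave the required vote.

Class I: 2/3 of 14570570 = 9713713.33, rounded up to 9713714; 9,713,714 required, 9,714,134 in favor — approved.
Class II: 4/5 of 2634672 = 2107737.60, rounded up to 2107738; 2,107,738 required, 2,107,819 in favor — approved.
Class III: 3/4 of 2325177 = 1743882.75, rounded up to 1743883; 1,743,883 required, 1,743,883 in favor — approved.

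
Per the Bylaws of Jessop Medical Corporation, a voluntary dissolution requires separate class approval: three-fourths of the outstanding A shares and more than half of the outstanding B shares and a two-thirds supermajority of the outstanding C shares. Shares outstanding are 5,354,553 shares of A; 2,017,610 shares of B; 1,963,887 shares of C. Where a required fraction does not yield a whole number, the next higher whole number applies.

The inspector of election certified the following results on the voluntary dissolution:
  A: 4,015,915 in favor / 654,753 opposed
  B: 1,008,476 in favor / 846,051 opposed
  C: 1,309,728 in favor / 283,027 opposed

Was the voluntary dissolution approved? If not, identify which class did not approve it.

A: 3/4 of 5354553 = 4015914.75, rounded up to 4015915; 4,015,915 required, 4,015,915 in favor — approved.
B: a majority of 2017610 is 1008806; 1,008,806 required, 1,008,476 in favor — not approved.
C: 2/3 of 1963887 = 1309258; 1,309,258 required, 1,309,728 in favor — approved.

Not approved — the B shares did not give the required vote.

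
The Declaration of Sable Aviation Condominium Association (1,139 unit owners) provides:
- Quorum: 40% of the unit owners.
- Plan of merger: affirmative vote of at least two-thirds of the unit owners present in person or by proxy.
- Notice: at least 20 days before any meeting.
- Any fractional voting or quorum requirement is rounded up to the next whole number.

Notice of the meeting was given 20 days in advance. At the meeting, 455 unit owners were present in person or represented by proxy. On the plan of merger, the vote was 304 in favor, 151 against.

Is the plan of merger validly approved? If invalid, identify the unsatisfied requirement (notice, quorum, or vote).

Notice: 20 days given; 20 required. Satisfied.
Quorum: 40% of 1,139 = 455.60, rounded up to 456; 455 present. Not satisfied.
Vote: requires two-thirds of those present (455); 2/3 of 455 = 303.33, rounded up to 304, so 304 needed; 304 in favor. Satisfied.

Invalid — quorum requirement not satisfied.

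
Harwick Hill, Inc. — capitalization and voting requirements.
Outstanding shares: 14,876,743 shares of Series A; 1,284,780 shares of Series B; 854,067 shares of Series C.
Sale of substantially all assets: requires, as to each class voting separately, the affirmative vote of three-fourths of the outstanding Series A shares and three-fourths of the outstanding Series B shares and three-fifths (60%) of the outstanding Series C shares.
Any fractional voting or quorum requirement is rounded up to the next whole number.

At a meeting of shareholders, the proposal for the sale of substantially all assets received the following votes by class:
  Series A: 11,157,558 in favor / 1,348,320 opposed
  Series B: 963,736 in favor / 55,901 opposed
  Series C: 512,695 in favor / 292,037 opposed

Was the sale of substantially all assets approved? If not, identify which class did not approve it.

Series A: 3/4 of 14876743 = 11157557.25, rounded up to 11157558; 11,157,558 required, 11,157,558 in favor — approved.
Series B: 3/4 of 1284780 = 963585; 963,585 required, 963,736 in favor — approved.
Series C: 3/5 of 854067 = 512440.20, rounded up to 512441; 512,441 required, 512,695 in favor — approved.

Approved — every class gave the required vote.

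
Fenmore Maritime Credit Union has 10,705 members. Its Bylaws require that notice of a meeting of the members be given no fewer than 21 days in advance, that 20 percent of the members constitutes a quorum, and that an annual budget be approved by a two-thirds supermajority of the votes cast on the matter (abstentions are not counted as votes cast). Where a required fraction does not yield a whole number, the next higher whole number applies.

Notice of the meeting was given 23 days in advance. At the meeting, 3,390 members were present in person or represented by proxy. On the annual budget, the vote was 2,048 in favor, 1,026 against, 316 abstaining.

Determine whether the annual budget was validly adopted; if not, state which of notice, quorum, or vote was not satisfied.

Notice: 23 days given; 21 required. Satisfied.
Quorum: 20% of 10,705 = 2,141; 3,390 present. Satisfied.
Vote: requires two-thirds of the votes cast (3,390 − 316 abstaining = 3,074); 2/3 of 3074 = 2049.33, rounded up to 2050, so 2,050 needed; 2,048 in favor. Not satisfied.

Invalid — vote requirement not satisfied.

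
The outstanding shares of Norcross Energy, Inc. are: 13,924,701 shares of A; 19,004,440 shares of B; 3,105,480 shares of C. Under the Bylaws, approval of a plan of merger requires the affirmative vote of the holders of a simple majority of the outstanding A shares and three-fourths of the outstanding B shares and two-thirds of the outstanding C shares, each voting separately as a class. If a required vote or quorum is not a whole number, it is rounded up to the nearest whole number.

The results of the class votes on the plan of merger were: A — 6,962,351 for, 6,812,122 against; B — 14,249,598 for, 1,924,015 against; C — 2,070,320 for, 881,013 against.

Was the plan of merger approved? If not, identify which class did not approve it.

Not approved — the B shares did not give the required vote.

A: a majority of 13924701 is 6962351; 6,962,351 required, 6,962,351 in favor — approved.
B: 3/4 of 19004440 = 14253330; 14,253,330 required, 14,249,598 in favor — not approved.
C: 2/3 of 3105480 = 2070320; 2,070,320 required, 2,070,320 in favor — approved.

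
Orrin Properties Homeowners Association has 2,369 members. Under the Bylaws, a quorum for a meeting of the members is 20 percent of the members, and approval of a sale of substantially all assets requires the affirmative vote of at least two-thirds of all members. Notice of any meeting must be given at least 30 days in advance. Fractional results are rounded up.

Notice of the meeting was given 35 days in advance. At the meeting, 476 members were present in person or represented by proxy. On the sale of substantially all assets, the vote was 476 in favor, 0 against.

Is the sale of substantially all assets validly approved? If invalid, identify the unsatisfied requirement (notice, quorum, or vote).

Invalid — vote requirement not satisfied.

Notice: 35 days given; 30 required. Satisfied.
Quorum: 20% of 2,369 = 473.80, rounded up to 474; 476 present. Satisfied.
Vote: requires two-thirds of all members (2,369); 2/3 of 2369 = 1579.33, rounded up to 1580, so 1,580 needed; 476 in favor. Not satisfied.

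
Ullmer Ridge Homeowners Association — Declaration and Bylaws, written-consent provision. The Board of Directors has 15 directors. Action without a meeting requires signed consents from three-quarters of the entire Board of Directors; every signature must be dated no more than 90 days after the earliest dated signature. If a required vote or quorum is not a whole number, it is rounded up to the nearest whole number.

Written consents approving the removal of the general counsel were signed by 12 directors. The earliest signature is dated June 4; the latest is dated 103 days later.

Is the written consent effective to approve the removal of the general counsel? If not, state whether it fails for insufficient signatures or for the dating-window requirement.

Not effective — dating-window requirement not satisfied.

Signatures required: three-quarters of 15 — 3/4 of 15 = 11.25, rounded up to 12, so 12 needed; 12 signed. Sufficient.
Dating window: the latest signature is 103 days after the earliest; the limit is 90 days. Outside the window.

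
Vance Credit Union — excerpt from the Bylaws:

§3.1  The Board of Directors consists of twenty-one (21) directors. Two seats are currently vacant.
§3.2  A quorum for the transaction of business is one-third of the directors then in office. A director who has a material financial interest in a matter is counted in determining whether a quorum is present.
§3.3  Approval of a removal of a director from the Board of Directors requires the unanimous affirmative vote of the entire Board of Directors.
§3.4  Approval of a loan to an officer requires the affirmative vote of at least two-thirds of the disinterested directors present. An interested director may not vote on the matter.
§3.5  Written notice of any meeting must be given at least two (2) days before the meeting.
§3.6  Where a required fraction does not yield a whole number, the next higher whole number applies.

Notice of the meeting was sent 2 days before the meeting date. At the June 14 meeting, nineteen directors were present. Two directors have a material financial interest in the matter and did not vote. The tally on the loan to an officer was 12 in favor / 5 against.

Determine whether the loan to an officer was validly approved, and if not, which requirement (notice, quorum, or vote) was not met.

Notice: 2 days given; 2 required (2 ≥ 2). Satisfied.
Quorum: 19 present (interested directors count toward quorum); quorum is 7. Satisfied.
Vote: the loan to an officer requires two-thirds of the disinterested directors present (19 − 2 = 17). 2/3 of 17 = 11.33, rounded up to 12, so 12 affirmative votes are needed; 12 voted in favor. Satisfied.

Valid — all requirements satisfied.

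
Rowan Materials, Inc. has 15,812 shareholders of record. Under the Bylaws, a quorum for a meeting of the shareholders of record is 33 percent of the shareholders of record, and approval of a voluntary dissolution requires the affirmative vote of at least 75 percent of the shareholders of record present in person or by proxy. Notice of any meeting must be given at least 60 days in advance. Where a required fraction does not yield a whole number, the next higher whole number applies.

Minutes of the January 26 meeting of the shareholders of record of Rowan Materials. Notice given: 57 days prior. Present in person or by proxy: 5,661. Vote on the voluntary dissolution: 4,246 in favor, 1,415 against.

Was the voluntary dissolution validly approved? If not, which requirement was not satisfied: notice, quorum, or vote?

Invalid — notice requirement not satisfied.

Notice: 57 days given; 60 required. Not satisfied.
Quorum: 33% of 15,812 = 5,217.96, rounded up to 5,218; 5,661 present. Satisfied.
Vote: requires three-fourths of those present (5,661); 3/4 of 5661 = 4245.75, rounded up to 4246, so 4,246 needed; 4,246 in favor. Satisfied.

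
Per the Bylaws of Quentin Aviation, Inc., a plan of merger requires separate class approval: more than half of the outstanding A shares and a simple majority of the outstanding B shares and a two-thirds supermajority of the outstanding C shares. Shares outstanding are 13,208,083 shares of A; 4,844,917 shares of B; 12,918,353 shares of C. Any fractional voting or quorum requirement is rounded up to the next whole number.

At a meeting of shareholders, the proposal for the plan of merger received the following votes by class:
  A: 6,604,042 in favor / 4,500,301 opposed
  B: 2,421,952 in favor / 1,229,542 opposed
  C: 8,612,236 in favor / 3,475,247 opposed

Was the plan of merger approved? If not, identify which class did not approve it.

Not approved — the B shares did not give the required vote.

A: a majority of 13208083 is 6604042; 6,604,042 required, 6,604,042 in favor — approved.
B: a majority of 4844917 is 2422459; 2,422,459 required, 2,421,952 in favor — not approved.
C: 2/3 of 12918353 = 8612235.33, rounded up to 8612236; 8,612,236 required, 8,612,236 in favor — approved.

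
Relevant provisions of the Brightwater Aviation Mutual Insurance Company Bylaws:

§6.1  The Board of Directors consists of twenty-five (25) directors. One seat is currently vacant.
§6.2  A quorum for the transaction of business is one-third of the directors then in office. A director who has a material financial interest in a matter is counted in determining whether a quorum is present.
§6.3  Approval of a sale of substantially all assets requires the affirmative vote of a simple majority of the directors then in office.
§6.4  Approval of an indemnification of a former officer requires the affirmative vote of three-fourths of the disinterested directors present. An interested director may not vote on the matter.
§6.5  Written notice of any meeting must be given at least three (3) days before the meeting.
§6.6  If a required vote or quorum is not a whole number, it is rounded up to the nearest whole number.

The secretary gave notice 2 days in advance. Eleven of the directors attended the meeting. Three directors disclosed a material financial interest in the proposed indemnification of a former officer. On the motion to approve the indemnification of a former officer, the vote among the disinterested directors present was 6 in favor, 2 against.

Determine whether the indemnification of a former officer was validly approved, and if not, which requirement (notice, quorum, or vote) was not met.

Notice: 2 days given; 3 required (2 < 3). Not satisfied.
Quorum: 11 present (interested directors count toward quorum); quorum is 8. Satisfied.
Vote: the indemnification of a former officer requires three-fourths of the disinterested directors present (11 − 3 = 8). 3/4 of 8 = 6, so 6 affirmative votes are needed; 6 voted in favor. Satisfied.

Invalid — notice requirement not satisfied.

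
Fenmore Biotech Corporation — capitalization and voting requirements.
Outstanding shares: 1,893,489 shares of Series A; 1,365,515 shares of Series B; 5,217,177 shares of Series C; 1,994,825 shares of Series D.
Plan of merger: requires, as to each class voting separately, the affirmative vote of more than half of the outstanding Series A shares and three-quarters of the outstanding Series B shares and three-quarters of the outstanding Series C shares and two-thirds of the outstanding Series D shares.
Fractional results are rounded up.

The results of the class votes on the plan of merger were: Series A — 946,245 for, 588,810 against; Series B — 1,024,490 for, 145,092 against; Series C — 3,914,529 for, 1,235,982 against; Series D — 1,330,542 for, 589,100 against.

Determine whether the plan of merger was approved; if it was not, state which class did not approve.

Series A: a majority of 1893489 is 946745; 946,745 required, 946,245 in favor — not approved.
Series B: 3/4 of 1365515 = 1024136.25, rounded up to 1024137; 1,024,137 required, 1,024,490 in favor — approved.
Series C: 3/4 of 5217177 = 3912882.75, rounded up to 3912883; 3,912,883 required, 3,914,529 in favor — approved.
Series D: 2/3 of 1994825 = 1329883.33, rounded up to 1329884; 1,329,884 required, 1,330,542 in favor — approved.

Not approved — the Series A shares did not give the required vote.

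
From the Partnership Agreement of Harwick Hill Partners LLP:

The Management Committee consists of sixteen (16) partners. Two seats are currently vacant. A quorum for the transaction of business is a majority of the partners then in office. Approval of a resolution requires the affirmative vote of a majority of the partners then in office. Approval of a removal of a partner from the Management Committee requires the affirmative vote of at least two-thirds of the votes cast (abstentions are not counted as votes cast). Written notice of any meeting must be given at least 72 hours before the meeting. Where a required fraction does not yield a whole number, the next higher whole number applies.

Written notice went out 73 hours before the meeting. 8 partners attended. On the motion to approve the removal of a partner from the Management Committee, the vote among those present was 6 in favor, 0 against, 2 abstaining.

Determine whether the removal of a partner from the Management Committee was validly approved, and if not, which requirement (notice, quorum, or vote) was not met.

Valid — all requirements satisfied.

Notice: 73 hours given; 72 required (73 ≥ 72). Satisfied.
Quorum: 8 present; quorum is 8. Satisfied.
Vote: the removal of a partner from the Management Committee requires two-thirds of the votes cast (8 present − 2 abstaining = 6). 2/3 of 6 = 4, so 4 affirmative votes are needed; 6 voted in favor. Satisfied.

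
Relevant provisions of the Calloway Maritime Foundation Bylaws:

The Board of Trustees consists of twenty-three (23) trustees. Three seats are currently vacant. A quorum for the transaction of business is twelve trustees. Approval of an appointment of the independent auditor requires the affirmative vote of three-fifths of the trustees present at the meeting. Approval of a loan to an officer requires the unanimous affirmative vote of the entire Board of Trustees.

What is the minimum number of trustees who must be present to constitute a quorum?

The quorum is fixed at 12.

12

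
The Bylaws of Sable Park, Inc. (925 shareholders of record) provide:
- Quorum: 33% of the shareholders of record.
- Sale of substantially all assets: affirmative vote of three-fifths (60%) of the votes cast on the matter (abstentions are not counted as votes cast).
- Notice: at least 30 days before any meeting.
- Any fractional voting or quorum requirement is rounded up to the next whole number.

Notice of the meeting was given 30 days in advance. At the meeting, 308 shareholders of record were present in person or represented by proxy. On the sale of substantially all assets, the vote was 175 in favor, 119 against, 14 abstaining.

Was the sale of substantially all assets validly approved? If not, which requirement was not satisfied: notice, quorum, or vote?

Invalid — vote requirement not satisfied.

Notice: 30 days given; 30 required. Satisfied.
Quorum: 33% of 925 = 305.25, rounded up to 306; 308 present. Satisfied.
Vote: requires three-fifths of the votes cast (308 − 14 abstaining = 294); 3/5 of 294 = 176.40, rounded up to 177, so 177 needed; 175 in favor. Not satisfied.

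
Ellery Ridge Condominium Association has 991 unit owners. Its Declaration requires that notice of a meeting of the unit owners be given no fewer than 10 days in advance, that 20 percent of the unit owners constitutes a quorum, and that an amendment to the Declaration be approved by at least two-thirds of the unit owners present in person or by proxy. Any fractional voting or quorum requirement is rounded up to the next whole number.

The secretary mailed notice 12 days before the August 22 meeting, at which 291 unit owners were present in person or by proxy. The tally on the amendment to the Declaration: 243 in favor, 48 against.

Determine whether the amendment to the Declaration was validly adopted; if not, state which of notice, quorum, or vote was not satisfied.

Notice: 12 days given; 10 required. Satisfied.
Quorum: 20% of 991 = 198.20, rounded up to 199; 291 present. Satisfied.
Vote: requires two-thirds of those present (291); 2/3 of 291 = 194, so 194 needed; 243 in favor. Satisfied.

Valid — all requirements satisfied.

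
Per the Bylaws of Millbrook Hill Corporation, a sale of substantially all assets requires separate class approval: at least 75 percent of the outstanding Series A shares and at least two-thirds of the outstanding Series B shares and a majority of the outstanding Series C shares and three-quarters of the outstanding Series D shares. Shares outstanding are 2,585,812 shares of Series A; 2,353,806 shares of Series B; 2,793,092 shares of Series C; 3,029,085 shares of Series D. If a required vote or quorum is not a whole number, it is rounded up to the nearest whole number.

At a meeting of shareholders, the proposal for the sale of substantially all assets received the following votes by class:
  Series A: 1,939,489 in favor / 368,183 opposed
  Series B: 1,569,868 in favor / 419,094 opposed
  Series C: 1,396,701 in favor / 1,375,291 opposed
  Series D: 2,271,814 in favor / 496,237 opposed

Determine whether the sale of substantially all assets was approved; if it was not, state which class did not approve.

Approved — every class gave the required vote.

Series A: 3/4 of 2585812 = 1939359; 1,939,359 required, 1,939,489 in favor — approved.
Series B: 2/3 of 2353806 = 1569204; 1,569,204 required, 1,569,868 in favor — approved.
Series C: a majority of 2793092 is 1396547; 1,396,547 required, 1,396,701 in favor — approved.
Series D: 3/4 of 3029085 = 2271813.75, rounded up to 2271814; 2,271,814 required, 2,271,814 in favor — approved.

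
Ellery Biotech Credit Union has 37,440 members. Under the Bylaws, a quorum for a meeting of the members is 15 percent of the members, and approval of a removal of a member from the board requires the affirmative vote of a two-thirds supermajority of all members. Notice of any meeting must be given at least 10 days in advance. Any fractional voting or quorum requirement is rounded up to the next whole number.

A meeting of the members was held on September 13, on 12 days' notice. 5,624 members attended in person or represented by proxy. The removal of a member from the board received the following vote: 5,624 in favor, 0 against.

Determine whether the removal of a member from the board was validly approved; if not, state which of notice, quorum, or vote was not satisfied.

Invalid — vote requirement not satisfied.

Notice: 12 days given; 10 required. Satisfied.
Quorum: 15% of 37,440 = 5,616; 5,624 present. Satisfied.
Vote: requires two-thirds of all members (37,440); 2/3 of 37440 = 24960, so 24,960 needed; 5,624 in favor. Not satisfied.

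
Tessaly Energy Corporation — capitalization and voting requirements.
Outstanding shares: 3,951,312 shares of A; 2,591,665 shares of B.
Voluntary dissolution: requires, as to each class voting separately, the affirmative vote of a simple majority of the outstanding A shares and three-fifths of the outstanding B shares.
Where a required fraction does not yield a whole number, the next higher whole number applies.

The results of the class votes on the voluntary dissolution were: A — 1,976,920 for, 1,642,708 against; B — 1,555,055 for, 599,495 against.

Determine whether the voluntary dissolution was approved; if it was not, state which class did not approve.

A: a majority of 3951312 is 1975657; 1,975,657 required, 1,976,920 in favor — approved.
B: 3/5 of 2591665 = 1554999; 1,554,999 required, 1,555,055 in favor — approved.

Approved — every class gave the required vote.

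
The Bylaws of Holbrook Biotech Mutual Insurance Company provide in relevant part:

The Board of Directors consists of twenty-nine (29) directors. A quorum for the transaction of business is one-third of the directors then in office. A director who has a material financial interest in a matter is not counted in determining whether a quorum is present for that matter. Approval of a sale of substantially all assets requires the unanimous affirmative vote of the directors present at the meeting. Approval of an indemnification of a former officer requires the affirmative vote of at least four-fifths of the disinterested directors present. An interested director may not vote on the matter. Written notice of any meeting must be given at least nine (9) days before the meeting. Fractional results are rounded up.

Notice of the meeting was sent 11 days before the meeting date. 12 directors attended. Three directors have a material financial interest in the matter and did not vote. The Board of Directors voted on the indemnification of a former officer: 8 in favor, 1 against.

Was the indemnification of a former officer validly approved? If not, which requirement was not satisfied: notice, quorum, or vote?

Notice: 11 days given; 9 required (11 ≥ 9). Satisfied.
Quorum: 12 present, but the 3 interested directors do not count, leaving 9. Quorum is 10. Not satisfied.
Vote: the indemnification of a former officer requires four-fifths of the disinterested directors present (12 − 3 = 9). 4/5 of 9 = 7.20, rounded up to 8, so 8 affirmative votes are needed; 8 voted in favor. Satisfied. (Moot — without a quorum no business can be validly transacted.)

Invalid — quorum requirement not satisfied.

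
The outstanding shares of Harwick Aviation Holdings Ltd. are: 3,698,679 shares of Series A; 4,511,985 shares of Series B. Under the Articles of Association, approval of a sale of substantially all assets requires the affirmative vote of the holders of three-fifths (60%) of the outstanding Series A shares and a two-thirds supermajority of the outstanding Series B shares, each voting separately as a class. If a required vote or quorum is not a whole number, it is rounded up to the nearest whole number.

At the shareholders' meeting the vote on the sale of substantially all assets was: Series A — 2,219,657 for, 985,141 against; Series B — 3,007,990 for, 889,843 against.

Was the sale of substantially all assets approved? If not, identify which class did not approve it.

Series A: 3/5 of 3698679 = 2219207.40, rounded up to 2219208; 2,219,208 required, 2,219,657 in favor — approved.
Series B: 2/3 of 4511985 = 3007990; 3,007,990 required, 3,007,990 in favor — approved.

Approved — every class gave the required vote.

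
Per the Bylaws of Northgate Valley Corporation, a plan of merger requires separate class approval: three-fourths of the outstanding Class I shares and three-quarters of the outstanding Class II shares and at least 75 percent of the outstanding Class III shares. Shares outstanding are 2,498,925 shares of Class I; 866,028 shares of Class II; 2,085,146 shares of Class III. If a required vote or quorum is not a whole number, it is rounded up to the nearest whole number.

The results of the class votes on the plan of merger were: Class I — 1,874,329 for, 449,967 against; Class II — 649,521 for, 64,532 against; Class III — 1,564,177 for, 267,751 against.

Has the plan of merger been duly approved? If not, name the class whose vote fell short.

Approved — every class gave the required vote.

Class I: 3/4 of 2498925 = 1874193.75, rounded up to 1874194; 1,874,194 required, 1,874,329 in favor — approved.
Class II: 3/4 of 866028 = 649521; 649,521 required, 649,521 in favor — approved.
Class III: 3/4 of 2085146 = 1563859.50, rounded up to 1563860; 1,563,860 required, 1,564,177 in favor — approved.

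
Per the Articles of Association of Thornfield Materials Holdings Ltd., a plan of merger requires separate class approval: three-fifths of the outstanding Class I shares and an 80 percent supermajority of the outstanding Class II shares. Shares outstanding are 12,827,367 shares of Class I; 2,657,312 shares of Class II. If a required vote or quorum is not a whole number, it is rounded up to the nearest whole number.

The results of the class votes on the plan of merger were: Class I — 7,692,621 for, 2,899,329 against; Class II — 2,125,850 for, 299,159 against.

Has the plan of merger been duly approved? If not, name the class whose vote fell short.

Not approved — the Class I shares did not give the required vote.

Class I: 3/5 of 12827367 = 7696420.20, rounded up to 7696421; 7,696,421 required, 7,692,621 in favor — not approved.
Class II: 4/5 of 2657312 = 2125849.60, rounded up to 2125850; 2,125,850 required, 2,125,850 in favor — approved.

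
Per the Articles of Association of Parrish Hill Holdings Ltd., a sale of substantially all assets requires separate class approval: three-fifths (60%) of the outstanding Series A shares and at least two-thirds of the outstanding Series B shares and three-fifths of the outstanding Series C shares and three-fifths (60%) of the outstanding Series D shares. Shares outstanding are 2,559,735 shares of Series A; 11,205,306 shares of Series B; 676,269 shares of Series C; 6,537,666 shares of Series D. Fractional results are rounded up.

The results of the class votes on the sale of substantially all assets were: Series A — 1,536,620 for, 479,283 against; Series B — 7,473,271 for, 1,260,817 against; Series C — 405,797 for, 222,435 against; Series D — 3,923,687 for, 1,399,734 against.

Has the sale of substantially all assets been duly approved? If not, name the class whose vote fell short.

Series A: 3/5 of 2559735 = 1535841; 1,535,841 required, 1,536,620 in favor — approved.
Series B: 2/3 of 11205306 = 7470204; 7,470,204 required, 7,473,271 in favor — approved.
Series C: 3/5 of 676269 = 405761.40, rounded up to 405762; 405,762 required, 405,797 in favor — approved.
Series D: 3/5 of 6537666 = 3922599.60, rounded up to 3922600; 3,922,600 required, 3,923,687 in favor — approved.

Approved — every class gave the required vote.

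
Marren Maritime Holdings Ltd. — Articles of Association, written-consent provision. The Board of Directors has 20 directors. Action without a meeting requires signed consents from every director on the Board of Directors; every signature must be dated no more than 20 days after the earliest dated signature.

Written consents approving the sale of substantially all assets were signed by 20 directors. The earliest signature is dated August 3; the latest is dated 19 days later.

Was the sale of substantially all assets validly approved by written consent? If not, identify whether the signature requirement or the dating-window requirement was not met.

Signatures required: all of 20 — unanimous means all 20, so 20 needed; 20 signed. Sufficient.
Dating window: the latest signature is 19 days after the earliest; the limit is 20 days. Within the window.

Effective — both the signature and dating-window requirements are satisfied.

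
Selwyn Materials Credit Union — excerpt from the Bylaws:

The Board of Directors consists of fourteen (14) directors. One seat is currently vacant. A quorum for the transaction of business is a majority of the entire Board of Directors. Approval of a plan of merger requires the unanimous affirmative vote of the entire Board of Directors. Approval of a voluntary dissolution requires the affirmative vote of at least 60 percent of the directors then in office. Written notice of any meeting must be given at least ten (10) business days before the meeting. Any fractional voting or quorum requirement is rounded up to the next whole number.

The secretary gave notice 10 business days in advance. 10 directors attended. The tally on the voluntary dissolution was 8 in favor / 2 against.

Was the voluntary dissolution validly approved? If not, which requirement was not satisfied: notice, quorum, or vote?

Notice: 10 business days given; 10 required (10 ≥ 10). Satisfied.
Quorum: 10 present; quorum is 8. Satisfied.
Vote: the voluntary dissolution requires three-fifths of the directors then in office (13). 3/5 of 13 = 7.80, rounded up to 8, so 8 affirmative votes are needed; 8 voted in favor. Satisfied.

Valid — all requirements satisfied.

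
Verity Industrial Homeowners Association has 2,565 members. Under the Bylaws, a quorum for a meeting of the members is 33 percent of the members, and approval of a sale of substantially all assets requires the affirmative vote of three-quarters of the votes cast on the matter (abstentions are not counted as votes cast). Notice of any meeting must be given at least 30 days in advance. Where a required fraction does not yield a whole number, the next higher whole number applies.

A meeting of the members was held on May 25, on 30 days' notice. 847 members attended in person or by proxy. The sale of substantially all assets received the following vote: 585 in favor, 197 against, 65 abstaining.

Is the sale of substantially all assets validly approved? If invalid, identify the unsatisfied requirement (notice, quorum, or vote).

Notice: 30 days given; 30 required. Satisfied.
Quorum: 33% of 2,565 = 846.45, rounded up to 847; 847 present. Satisfied.
Vote: requires three-fourths of the votes cast (847 − 65 abstaining = 782); 3/4 of 782 = 586.50, rounded up to 587, so 587 needed; 585 in favor. Not satisfied.

Invalid — vote requirement not satisfied.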